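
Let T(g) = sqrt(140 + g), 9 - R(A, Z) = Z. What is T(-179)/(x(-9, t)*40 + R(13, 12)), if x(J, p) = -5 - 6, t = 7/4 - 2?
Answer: -I*sqrt(39)/443 ≈ -0.014097*I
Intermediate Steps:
t = -1/4 (t = 7*(1/4) - 2 = 7/4 - 2 = -1/4 ≈ -0.25000)
R(A, Z) = 9 - Z
x(J, p) = -11
T(-179)/(x(-9, t)*40 + R(13, 12)) = sqrt(140 - 179)/(-11*40 + (9 - 1*12)) = sqrt(-39)/(-440 + (9 - 12)) = (I*sqrt(39))/(-440 - 3) = (I*sqrt(39))/(-443) = (I*sqrt(39))*(-1/443) = -I*sqrt(39)/443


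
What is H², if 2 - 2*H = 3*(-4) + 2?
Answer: 36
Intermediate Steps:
H = 6 (H = 1 - (3*(-4) + 2)/2 = 1 - (-12 + 2)/2 = 1 - ½*(-10) = 1 + 5 = 6)
H² = 6² = 36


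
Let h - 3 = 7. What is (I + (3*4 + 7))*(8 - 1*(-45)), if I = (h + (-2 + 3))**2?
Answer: 7420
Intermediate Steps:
h = 10 (h = 3 + 7 = 10)
I = 121 (I = (10 + (-2 + 3))**2 = (10 + 1)**2 = 11**2 = 121)
(I + (3*4 + 7))*(8 - 1*(-45)) = (121 + (3*4 + 7))*(8 - 1*(-45)) = (121 + (12 + 7))*(8 + 45) = (121 + 19)*53 = 140*53 = 7420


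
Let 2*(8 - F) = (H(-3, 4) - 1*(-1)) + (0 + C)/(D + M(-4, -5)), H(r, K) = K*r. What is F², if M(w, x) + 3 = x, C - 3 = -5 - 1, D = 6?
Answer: 2601/16 ≈ 162.56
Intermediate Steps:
C = -3 (C = 3 + (-5 - 1) = 3 - 6 = -3)
M(w, x) = -3 + x
F = 51/4 (F = 8 - ((4*(-3) - 1*(-1)) + (0 - 3)/(6 + (-3 - 5)))/2 = 8 - ((-12 + 1) - 3/(6 - 8))/2 = 8 - (-11 - 3/(-2))/2 = 8 - (-11 - 3*(-½))/2 = 8 - (-11 + 3/2)/2 = 8 - ½*(-19/2) = 8 + 19/4 = 51/4 ≈ 12.750)
F² = (51/4)² = 2601/16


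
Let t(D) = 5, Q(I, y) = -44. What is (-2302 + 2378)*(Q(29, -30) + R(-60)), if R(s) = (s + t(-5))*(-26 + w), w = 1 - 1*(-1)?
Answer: 96976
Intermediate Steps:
w = 2 (w = 1 + 1 = 2)
R(s) = -120 - 24*s (R(s) = (s + 5)*(-26 + 2) = (5 + s)*(-24) = -120 - 24*s)
(-2302 + 2378)*(Q(29, -30) + R(-60)) = (-2302 + 2378)*(-44 + (-120 - 24*(-60))) = 76*(-44 + (-120 + 1440)) = 76*(-44 + 1320) = 76*1276 = 96976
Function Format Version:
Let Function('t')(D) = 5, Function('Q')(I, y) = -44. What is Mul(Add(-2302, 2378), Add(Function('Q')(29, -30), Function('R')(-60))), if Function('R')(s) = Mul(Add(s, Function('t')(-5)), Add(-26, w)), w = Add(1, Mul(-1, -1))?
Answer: 96976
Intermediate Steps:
w = 2 (w = Add(1, 1) = 2)
Function('R')(s) = Add(-120, Mul(-24, s)) (Function('R')(s) = Mul(Add(s, 5), Add(-26, 2)) = Mul(Add(5, s), -24) = Add(-120, Mul(-24, s)))
Mul(Add(-2302, 2378), Add(Function('Q')(29, -30), Function('R')(-60))) = Mul(Add(-2302, 2378), Add(-44, Add(-120, Mul(-24, -60)))) = Mul(76, Add(-44, Add(-120, 1440))) = Mul(76, Add(-44, 1320)) = Mul(76, 1276) = 96976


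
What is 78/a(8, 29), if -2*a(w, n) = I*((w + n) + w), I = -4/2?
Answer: 26/15 ≈ 1.7333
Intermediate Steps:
I = -2 (I = -4*1/2 = -2)
a(w, n) = n + 2*w (a(w, n) = -(-1)*((w + n) + w) = -(-1)*((n + w) + w) = -(-1)*(n + 2*w) = -(-4*w - 2*n)/2 = n + 2*w)
78/a(8, 29) = 78/(29 + 2*8) = 78/(29 + 16) = 78/45 = 78*(1/45) = 26/15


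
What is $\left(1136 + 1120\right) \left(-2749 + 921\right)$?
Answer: $-4123968$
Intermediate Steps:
$\left(1136 + 1120\right) \left(-2749 + 921\right) = 2256 \left(-1828\right) = -4123968$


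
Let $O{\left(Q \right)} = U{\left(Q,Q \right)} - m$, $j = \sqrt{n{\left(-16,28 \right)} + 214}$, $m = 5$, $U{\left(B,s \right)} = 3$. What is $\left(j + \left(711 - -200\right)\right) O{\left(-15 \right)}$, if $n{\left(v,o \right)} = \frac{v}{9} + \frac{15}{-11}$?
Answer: $-1822 - \frac{10 \sqrt{9185}}{33} \approx -1851.0$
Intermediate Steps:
$n{\left(v,o \right)} = - \frac{15}{11} + \frac{v}{9}$ ($n{\left(v,o \right)} = v \frac{1}{9} + 15 \left(- \frac{1}{11}\right) = \frac{v}{9} - \frac{15}{11} = - \frac{15}{11} + \frac{v}{9}$)
$j = \frac{5 \sqrt{9185}}{33}$ ($j = \sqrt{\left(- \frac{15}{11} + \frac{1}{9} \left(-16\right)\right) + 214} = \sqrt{\left(- \frac{15}{11} - \frac{16}{9}\right) + 214} = \sqrt{- \frac{311}{99} + 214} = \sqrt{\frac{20875}{99}} = \frac{5 \sqrt{9185}}{33} \approx 14.521$)
$O{\left(Q \right)} = -2$ ($O{\left(Q \right)} = 3 - 5 = -2$)
$\left(j + \left(711 - -200\right)\right) O{\left(-15 \right)} = \left(\frac{5 \sqrt{9185}}{33} + \left(711 - -200\right)\right) \left(-2\right) = \left(\frac{5 \sqrt{9185}}{33} + \left(711 + 200\right)\right) \left(-2\right) = \left(\frac{5 \sqrt{9185}}{33} + 911\right) \left(-2\right) = \left(911 + \frac{5 \sqrt{9185}}{33}\right) \left(-2\right) = -1822 - \frac{10 \sqrt{9185}}{33}$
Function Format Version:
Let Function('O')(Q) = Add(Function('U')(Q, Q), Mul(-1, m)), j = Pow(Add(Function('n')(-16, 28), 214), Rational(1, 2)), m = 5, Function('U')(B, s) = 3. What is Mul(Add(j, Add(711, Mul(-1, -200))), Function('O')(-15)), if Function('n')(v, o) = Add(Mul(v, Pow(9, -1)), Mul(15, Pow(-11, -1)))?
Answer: Add(-1822, Mul(Rational(-10, 33), Pow(9185, Rational(1, 2)))) ≈ -1851.0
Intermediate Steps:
Function('n')(v, o) = Add(Rational(-15, 11), Mul(Rational(1, 9), v)) (Function('n')(v, o) = Add(Mul(v, Rational(1, 9)), Mul(15, Rational(-1, 11))) = Add(Mul(Rational(1, 9), v), Rational(-15, 11)) = Add(Rational(-15, 11), Mul(Rational(1, 9), v)))
j = Mul(Rational(5, 33), Pow(9185, Rational(1, 2))) (j = Pow(Add(Add(Rational(-15, 11), Mul(Rational(1, 9), -16)), 214), Rational(1, 2)) = Pow(Add(Add(Rational(-15, 11), Rational(-16, 9)), 214), Rational(1, 2)) = Pow(Add(Rational(-311, 99), 214), Rational(1, 2)) = Pow(Rational(20875, 99), Rational(1, 2)) = Mul(Rational(5, 33), Pow(9185, Rational(1, 2))) ≈ 14.521)
Function('O')(Q) = -2 (Function('O')(Q) = Add(3, Mul(-1, 5)) = Add(3, -5) = -2)
Mul(Add(j, Add(711, Mul(-1, -200))), Function('O')(-15)) = Mul(Add(Mul(Rational(5, 33), Pow(9185, Rational(1, 2))), Add(711, Mul(-1, -200))), -2) = Mul(Add(Mul(Rational(5, 33), Pow(9185, Rational(1, 2))), Add(711, 200)), -2) = Mul(Add(Mul(Rational(5, 33), Pow(9185, Rational(1, 2))), 911), -2) = Mul(Add(911, Mul(Rational(5, 33), Pow(9185, Rational(1, 2)))), -2) = Add(-1822, Mul(Rational(-10, 33), Pow(9185, Rational(1, 2))))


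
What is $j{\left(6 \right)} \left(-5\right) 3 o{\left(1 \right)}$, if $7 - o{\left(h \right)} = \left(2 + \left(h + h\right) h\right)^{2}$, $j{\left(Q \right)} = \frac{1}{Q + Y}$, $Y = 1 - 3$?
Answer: $\frac{135}{4} \approx 33.75$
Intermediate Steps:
$Y = -2$ ($Y = 1 - 3 = -2$)
$j{\left(Q \right)} = \frac{1}{-2 + Q}$ ($j{\left(Q \right)} = \frac{1}{Q - 2} = \frac{1}{-2 + Q}$)
$o{\left(h \right)} = 7 - \left(2 + 2 h^{2}\right)^{2}$ ($o{\left(h \right)} = 7 - \left(2 + \left(h + h\right) h\right)^{2} = 7 - \left(2 + 2 h h\right)^{2} = 7 - \left(2 + 2 h^{2}\right)^{2}$)
$j{\left(6 \right)} \left(-5\right) 3 o{\left(1 \right)} = \frac{1}{-2 + 6} \left(-5\right) 3 \left(7 - 4 \left(1 + 1^{2}\right)^{2}\right) = \frac{1}{4} \left(-5\right) 3 \left(7 - 4 \left(1 + 1\right)^{2}\right) = \frac{1}{4} \left(-5\right) 3 \left(7 - 4 \cdot 2^{2}\right) = \left(- \frac{5}{4}\right) 3 \left(7 - 16\right) = - \frac{15 \left(7 - 16\right)}{4} = \left(- \frac{15}{4}\right) \left(-9\right) = \frac{135}{4}$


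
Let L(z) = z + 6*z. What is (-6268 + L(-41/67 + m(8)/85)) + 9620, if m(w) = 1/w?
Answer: 152522429/45560 ≈ 3347.7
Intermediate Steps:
m(w) = 1/w
L(z) = 7*z
(-6268 + L(-41/67 + m(8)/85)) + 9620 = (-6268 + 7*(-41/67 + 1/(8*85))) + 9620 = (-6268 + 7*(-41*1/67 + (⅛)*(1/85))) + 9620 = (-6268 + 7*(-41/67 + 1/680)) + 9620 = (-6268 + 7*(-27813/45560)) + 9620 = (-6268 - 194691/45560) + 9620 = -285764771/45560 + 9620 = 152522429/45560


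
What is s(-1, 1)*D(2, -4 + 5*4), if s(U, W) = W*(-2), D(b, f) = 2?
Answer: -4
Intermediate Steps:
s(U, W) = -2*W
s(-1, 1)*D(2, -4 + 5*4) = -2*1*2 = -2*2 = -4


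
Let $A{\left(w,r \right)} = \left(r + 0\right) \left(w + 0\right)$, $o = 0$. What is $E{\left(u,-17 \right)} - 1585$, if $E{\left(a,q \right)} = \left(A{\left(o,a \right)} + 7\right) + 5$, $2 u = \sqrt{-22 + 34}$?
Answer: $-1573$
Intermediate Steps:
$u = \sqrt{3}$ ($u = \frac{\sqrt{-22 + 34}}{2} = \frac{\sqrt{12}}{2} = \frac{2 \sqrt{3}}{2} = \sqrt{3} \approx 1.732$)
$A{\left(w,r \right)} = r w$
$E{\left(a,q \right)} = 12$ ($E{\left(a,q \right)} = \left(a 0 + 7\right) + 5 = \left(0 + 7\right) + 5 = 7 + 5 = 12$)
$E{\left(u,-17 \right)} - 1585 = 12 - 1585 = -1573$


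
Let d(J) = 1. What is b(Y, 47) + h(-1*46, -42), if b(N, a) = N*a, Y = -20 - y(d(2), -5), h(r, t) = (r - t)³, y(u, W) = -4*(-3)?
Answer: -1568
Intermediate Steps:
y(u, W) = 12
Y = -32 (Y = -20 - 1*12 = -20 - 12 = -32)
b(Y, 47) + h(-1*46, -42) = -32*47 + (-1*46 - 1*(-42))³ = -1504 + (-46 + 42)³ = -1504 + (-4)³ = -1504 - 64 = -1568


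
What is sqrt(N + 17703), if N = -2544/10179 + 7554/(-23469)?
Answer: sqrt(1385813258317481669)/8847813 ≈ 133.05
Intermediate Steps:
N = -15177478/26543439 (N = -2544*1/10179 + 7554*(-1/23469) = -848/3393 - 2518/7823 = -15177478/26543439 ≈ -0.57180)
sqrt(N + 17703) = sqrt(-15177478/26543439 + 17703) = sqrt(469883323139/26543439) = sqrt(1385813258317481669)/8847813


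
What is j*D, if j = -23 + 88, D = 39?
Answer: 2535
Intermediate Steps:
j = 65
j*D = 65*39 = 2535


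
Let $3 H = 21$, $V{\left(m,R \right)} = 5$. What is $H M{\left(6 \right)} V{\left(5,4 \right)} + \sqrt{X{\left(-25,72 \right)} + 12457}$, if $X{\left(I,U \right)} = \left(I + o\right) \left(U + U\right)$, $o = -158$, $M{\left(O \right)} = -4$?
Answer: $-140 + i \sqrt{13895} \approx -140.0 + 117.88 i$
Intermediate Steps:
$H = 7$ ($H = \frac{1}{3} \cdot 21 = 7$)
$X{\left(I,U \right)} = 2 U \left(-158 + I\right)$ ($X{\left(I,U \right)} = \left(I - 158\right) \left(U + U\right) = \left(-158 + I\right) 2 U = 2 U \left(-158 + I\right)$)
$H M{\left(6 \right)} V{\left(5,4 \right)} + \sqrt{X{\left(-25,72 \right)} + 12457} = 7 \left(-4\right) 5 + \sqrt{2 \cdot 72 \left(-158 - 25\right) + 12457} = \left(-28\right) 5 + \sqrt{2 \cdot 72 \left(-183\right) + 12457} = -140 + \sqrt{-26352 + 12457} = -140 + \sqrt{-13895} = -140 + i \sqrt{13895}$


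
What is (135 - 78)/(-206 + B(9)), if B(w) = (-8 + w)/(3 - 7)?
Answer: -76/275 ≈ -0.27636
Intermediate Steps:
B(w) = 2 - w/4 (B(w) = (-8 + w)/(-4) = (-8 + w)*(-¼) = 2 - w/4)
(135 - 78)/(-206 + B(9)) = (135 - 78)/(-206 + (2 - ¼*9)) = 57/(-206 + (2 - 9/4)) = 57/(-206 - ¼) = 57/(-825/4) = 57*(-4/825) = -76/275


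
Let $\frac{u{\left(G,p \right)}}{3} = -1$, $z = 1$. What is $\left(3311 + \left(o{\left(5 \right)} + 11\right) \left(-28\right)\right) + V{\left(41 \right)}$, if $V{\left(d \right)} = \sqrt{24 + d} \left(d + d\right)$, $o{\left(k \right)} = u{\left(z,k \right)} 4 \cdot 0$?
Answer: $3003 + 82 \sqrt{65} \approx 3664.1$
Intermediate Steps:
$u{\left(G,p \right)} = -3$ ($u{\left(G,p \right)} = 3 \left(-1\right) = -3$)
$o{\left(k \right)} = 0$ ($o{\left(k \right)} = \left(-3\right) 4 \cdot 0 = \left(-12\right) 0 = 0$)
$V{\left(d \right)} = 2 d \sqrt{24 + d}$ ($V{\left(d \right)} = \sqrt{24 + d} 2 d = 2 d \sqrt{24 + d}$)
$\left(3311 + \left(o{\left(5 \right)} + 11\right) \left(-28\right)\right) + V{\left(41 \right)} = \left(3311 + \left(0 + 11\right) \left(-28\right)\right) + 2 \cdot 41 \sqrt{24 + 41} = \left(3311 + 11 \left(-28\right)\right) + 2 \cdot 41 \sqrt{65} = \left(3311 - 308\right) + 82 \sqrt{65} = 3003 + 82 \sqrt{65}$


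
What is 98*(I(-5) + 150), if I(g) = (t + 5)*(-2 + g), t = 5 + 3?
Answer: 5782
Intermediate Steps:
t = 8
I(g) = -26 + 13*g (I(g) = (8 + 5)*(-2 + g) = 13*(-2 + g) = -26 + 13*g)
98*(I(-5) + 150) = 98*((-26 + 13*(-5)) + 150) = 98*((-26 - 65) + 150) = 98*(-91 + 150) = 98*59 = 5782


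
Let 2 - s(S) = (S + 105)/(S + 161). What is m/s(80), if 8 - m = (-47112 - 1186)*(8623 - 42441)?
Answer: -131211787732/99 ≈ -1.3254e+9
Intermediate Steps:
s(S) = 2 - (105 + S)/(161 + S) (s(S) = 2 - (S + 105)/(S + 161) = 2 - (105 + S)/(161 + S))
m = -1633341756 (m = 8 - (-47112 - 1186)*(8623 - 42441) = 8 - (-48298)*(-33818) = 8 - 1*1633341764 = 8 - 1633341764 = -1633341756)
m/s(80) = -1633341756*(161 + 80)/(217 + 80) = -1633341756/(297/241) = -1633341756/((1/241)*297) = -1633341756/297/241 = -1633341756*241/297 = -131211787732/99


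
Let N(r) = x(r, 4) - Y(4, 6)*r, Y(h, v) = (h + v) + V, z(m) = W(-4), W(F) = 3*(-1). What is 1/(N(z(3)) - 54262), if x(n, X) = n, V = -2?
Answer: -1/54241 ≈ -1.8436e-5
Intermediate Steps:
W(F) = -3
z(m) = -3
Y(h, v) = -2 + h + v (Y(h, v) = (h + v) - 2 = -2 + h + v)
N(r) = -7*r (N(r) = r - (-2 + 4 + 6)*r = r - 8*r = -7*r)
1/(N(z(3)) - 54262) = 1/(-7*(-3) - 54262) = 1/(21 - 54262) = 1/(-54241) = -1/54241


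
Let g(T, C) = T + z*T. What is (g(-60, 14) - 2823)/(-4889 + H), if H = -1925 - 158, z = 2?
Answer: 143/332 ≈ 0.43072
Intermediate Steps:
H = -2083
g(T, C) = 3*T (g(T, C) = T + 2*T = 3*T)
(g(-60, 14) - 2823)/(-4889 + H) = (3*(-60) - 2823)/(-4889 - 2083) = (-180 - 2823)/(-6972) = -3003*(-1/6972) = 143/332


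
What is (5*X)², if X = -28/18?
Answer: 4900/81 ≈ 60.494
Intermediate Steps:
X = -14/9 (X = -28*1/18 = -14/9 ≈ -1.5556)
(5*X)² = (5*(-14/9))² = (-70/9)² = 4900/81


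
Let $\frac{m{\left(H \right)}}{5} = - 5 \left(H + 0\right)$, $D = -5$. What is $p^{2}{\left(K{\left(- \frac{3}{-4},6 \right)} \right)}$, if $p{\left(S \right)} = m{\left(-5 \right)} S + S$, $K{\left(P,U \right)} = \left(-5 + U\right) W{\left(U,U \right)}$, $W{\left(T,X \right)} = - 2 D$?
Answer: $1587600$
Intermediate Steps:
$W{\left(T,X \right)} = 10$ ($W{\left(T,X \right)} = \left(-2\right) \left(-5\right) = 10$)
$m{\left(H \right)} = - 25 H$ ($m{\left(H \right)} = 5 \left(- 5 \left(H + 0\right)\right) = 5 \left(- 5 H\right) = - 25 H$)
$K{\left(P,U \right)} = -50 + 10 U$ ($K{\left(P,U \right)} = \left(-5 + U\right) 10 = -50 + 10 U$)
$p{\left(S \right)} = 126 S$ ($p{\left(S \right)} = \left(-25\right) \left(-5\right) S + S = 125 S + S = 126 S$)
$p^{2}{\left(K{\left(- \frac{3}{-4},6 \right)} \right)} = \left(126 \left(-50 + 10 \cdot 6\right)\right)^{2} = \left(126 \left(-50 + 60\right)\right)^{2} = \left(126 \cdot 10\right)^{2} = 1260^{2} = 1587600$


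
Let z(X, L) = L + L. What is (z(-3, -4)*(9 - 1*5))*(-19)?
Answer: 608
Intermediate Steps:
z(X, L) = 2*L
(z(-3, -4)*(9 - 1*5))*(-19) = ((2*(-4))*(9 - 1*5))*(-19) = -8*(9 - 5)*(-19) = -8*4*(-19) = -32*(-19) = 608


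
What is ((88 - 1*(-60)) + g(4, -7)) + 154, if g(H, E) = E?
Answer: 295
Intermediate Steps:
((88 - 1*(-60)) + g(4, -7)) + 154 = ((88 - 1*(-60)) - 7) + 154 = ((88 + 60) - 7) + 154 = (148 - 7) + 154 = 141 + 154 = 295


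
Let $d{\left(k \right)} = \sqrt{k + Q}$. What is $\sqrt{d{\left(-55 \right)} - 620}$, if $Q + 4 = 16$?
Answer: $\sqrt{-620 + i \sqrt{43}} \approx 0.1317 + 24.9 i$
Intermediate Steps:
$Q = 12$ ($Q = -4 + 16 = 12$)
$d{\left(k \right)} = \sqrt{12 + k}$ ($d{\left(k \right)} = \sqrt{k + 12} = \sqrt{12 + k}$)
$\sqrt{d{\left(-55 \right)} - 620} = \sqrt{\sqrt{12 - 55} - 620} = \sqrt{\sqrt{-43} - 620} = \sqrt{i \sqrt{43} - 620} = \sqrt{-620 + i \sqrt{43}}$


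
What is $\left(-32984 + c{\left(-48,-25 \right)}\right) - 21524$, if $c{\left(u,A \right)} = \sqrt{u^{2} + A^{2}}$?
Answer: $-54508 + \sqrt{2929} \approx -54454.0$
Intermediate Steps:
$c{\left(u,A \right)} = \sqrt{A^{2} + u^{2}}$
$\left(-32984 + c{\left(-48,-25 \right)}\right) - 21524 = \left(-32984 + \sqrt{\left(-25\right)^{2} + \left(-48\right)^{2}}\right) - 21524 = \left(-32984 + \sqrt{625 + 2304}\right) - 21524 = \left(-32984 + \sqrt{2929}\right) - 21524 = -54508 + \sqrt{2929}$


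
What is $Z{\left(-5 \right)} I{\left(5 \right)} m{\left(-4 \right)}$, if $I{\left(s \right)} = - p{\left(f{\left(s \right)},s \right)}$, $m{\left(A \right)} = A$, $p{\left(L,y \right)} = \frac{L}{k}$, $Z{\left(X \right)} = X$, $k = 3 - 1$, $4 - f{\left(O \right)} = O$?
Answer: $10$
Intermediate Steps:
$f{\left(O \right)} = 4 - O$
$k = 2$ ($k = 3 - 1 = 2$)
$p{\left(L,y \right)} = \frac{L}{2}$
$I{\left(s \right)} = -2 + \frac{s}{2}$ ($I{\left(s \right)} = - \frac{4 - s}{2} = - (2 - \frac{s}{2}) = -2 + \frac{s}{2}$)
$Z{\left(-5 \right)} I{\left(5 \right)} m{\left(-4 \right)} = - 5 \left(-2 + \frac{1}{2} \cdot 5\right) \left(-4\right) = - 5 \left(-2 + \frac{5}{2}\right) \left(-4\right) = \left(-5\right) \frac{1}{2} \left(-4\right) = \left(- \frac{5}{2}\right) \left(-4\right) = 10$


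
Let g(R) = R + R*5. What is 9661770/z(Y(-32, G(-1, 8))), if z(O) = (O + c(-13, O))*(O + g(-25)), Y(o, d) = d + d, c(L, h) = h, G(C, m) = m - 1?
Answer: -4830885/1904 ≈ -2537.2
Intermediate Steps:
G(C, m) = -1 + m
g(R) = 6*R (g(R) = R + 5*R = 6*R)
Y(o, d) = 2*d
z(O) = 2*O*(-150 + O) (z(O) = (O + O)*(O + 6*(-25)) = (2*O)*(O - 150) = (2*O)*(-150 + O) = 2*O*(-150 + O))
9661770/z(Y(-32, G(-1, 8))) = 9661770/((2*(2*(-1 + 8))*(-150 + 2*(-1 + 8)))) = 9661770/((2*(2*7)*(-150 + 2*7))) = 9661770/((2*14*(-150 + 14))) = 9661770/((2*14*(-136))) = 9661770/(-3808) = 9661770*(-1/3808) = -4830885/1904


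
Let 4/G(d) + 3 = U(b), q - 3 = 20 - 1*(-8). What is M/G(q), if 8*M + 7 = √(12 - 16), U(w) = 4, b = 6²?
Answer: -7/32 + I/16 ≈ -0.21875 + 0.0625*I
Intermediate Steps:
q = 31 (q = 3 + (20 - 1*(-8)) = 3 + (20 + 8) = 3 + 28 = 31)
b = 36
G(d) = 4 (G(d) = 4/(-3 + 4) = 4/1 = 4*1 = 4)
M = -7/8 + I/4 (M = -7/8 + √(12 - 16)/8 = -7/8 + √(-4)/8 = -7/8 + (2*I)/8 = -7/8 + I/4 ≈ -0.875 + 0.25*I)
M/G(q) = (-7/8 + I/4)/4 = (-7/8 + I/4)*(¼) = -7/32 + I/16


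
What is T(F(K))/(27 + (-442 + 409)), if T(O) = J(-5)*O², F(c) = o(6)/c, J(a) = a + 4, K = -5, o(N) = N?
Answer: 6/25 ≈ 0.24000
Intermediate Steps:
J(a) = 4 + a
F(c) = 6/c
T(O) = -O² (T(O) = (4 - 5)*O² = -O²)
T(F(K))/(27 + (-442 + 409)) = (-(6/(-5))²)/(27 + (-442 + 409)) = (-(6*(-⅕))²)/(27 - 33) = -(-6/5)²/(-6) = -1*36/25*(-⅙) = -36/25*(-⅙) = 6/25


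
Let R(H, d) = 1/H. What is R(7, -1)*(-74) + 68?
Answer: 402/7 ≈ 57.429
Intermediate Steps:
R(H, d) = 1/H
R(7, -1)*(-74) + 68 = -74/7 + 68 = 402/7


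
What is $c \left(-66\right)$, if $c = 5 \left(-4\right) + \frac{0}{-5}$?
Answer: $1320$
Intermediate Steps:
$c = -20$ ($c = -20 + 0 \left(- \frac{1}{5}\right) = -20 + 0 = -20$)
$c \left(-66\right) = \left(-20\right) \left(-66\right) = 1320$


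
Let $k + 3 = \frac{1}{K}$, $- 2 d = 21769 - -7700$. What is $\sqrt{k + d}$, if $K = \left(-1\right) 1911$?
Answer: $\frac{i \sqrt{4393484706}}{546} \approx 121.4 i$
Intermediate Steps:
$d = - \frac{29469}{2}$ ($d = - \frac{21769 - -7700}{2} = - \frac{21769 + 7700}{2} = \left(- \frac{1}{2}\right) 29469 = - \frac{29469}{2} \approx -14735.0$)
$K = -1911$
$k = - \frac{5734}{1911}$ ($k = -3 + \frac{1}{-1911} = -3 - \frac{1}{1911} = - \frac{5734}{1911} \approx -3.0005$)
$\sqrt{k + d} = \sqrt{- \frac{5734}{1911} - \frac{29469}{2}} = \sqrt{- \frac{56326727}{3822}} = \frac{i \sqrt{4393484706}}{546}$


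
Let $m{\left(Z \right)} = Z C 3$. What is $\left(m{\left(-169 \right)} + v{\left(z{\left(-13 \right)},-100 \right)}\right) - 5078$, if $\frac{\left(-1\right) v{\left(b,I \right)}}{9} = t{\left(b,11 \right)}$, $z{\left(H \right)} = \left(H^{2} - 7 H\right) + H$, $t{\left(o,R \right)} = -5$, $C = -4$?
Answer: $-3005$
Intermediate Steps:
$m{\left(Z \right)} = - 12 Z$ ($m{\left(Z \right)} = Z \left(-4\right) 3 = - 4 Z 3 = - 12 Z$)
$z{\left(H \right)} = H^{2} - 6 H$
$v{\left(b,I \right)} = 45$ ($v{\left(b,I \right)} = \left(-9\right) \left(-5\right) = 45$)
$\left(m{\left(-169 \right)} + v{\left(z{\left(-13 \right)},-100 \right)}\right) - 5078 = \left(\left(-12\right) \left(-169\right) + 45\right) - 5078 = \left(2028 + 45\right) - 5078 = 2073 - 5078 = -3005$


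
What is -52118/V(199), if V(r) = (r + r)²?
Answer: -26059/79202 ≈ -0.32902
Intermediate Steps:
V(r) = 4*r² (V(r) = (2*r)² = 4*r²)
-52118/V(199) = -52118/(4*199²) = -52118/(4*39601) = -52118/158404 = -52118*1/158404 = -26059/79202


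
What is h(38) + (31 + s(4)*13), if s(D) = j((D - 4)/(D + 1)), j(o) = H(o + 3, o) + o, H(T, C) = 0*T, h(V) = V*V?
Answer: 1475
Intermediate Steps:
h(V) = V²
H(T, C) = 0
j(o) = o (j(o) = 0 + o = o)
s(D) = (-4 + D)/(1 + D) (s(D) = (D - 4)/(D + 1) = (-4 + D)/(1 + D))
h(38) + (31 + s(4)*13) = 38² + (31 + ((-4 + 4)/(1 + 4))*13) = 1444 + (31 + (0/5)*13) = 1444 + (31 + ((⅕)*0)*13) = 1444 + (31 + 0*13) = 1444 + (31 + 0) = 1444 + 31 = 1475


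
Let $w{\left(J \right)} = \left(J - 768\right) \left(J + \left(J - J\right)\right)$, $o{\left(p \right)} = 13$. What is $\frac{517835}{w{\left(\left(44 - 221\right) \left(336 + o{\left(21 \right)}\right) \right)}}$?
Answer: $\frac{517835}{3863345193} \approx 0.00013404$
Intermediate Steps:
$w{\left(J \right)} = J \left(-768 + J\right)$ ($w{\left(J \right)} = \left(-768 + J\right) \left(J + 0\right) = \left(-768 + J\right) J = J \left(-768 + J\right)$)
$\frac{517835}{w{\left(\left(44 - 221\right) \left(336 + o{\left(21 \right)}\right) \right)}} = \frac{517835}{\left(44 - 221\right) \left(336 + 13\right) \left(-768 + \left(44 - 221\right) \left(336 + 13\right)\right)} = \frac{517835}{\left(-177\right) 349 \left(-768 - 61773\right)} = \frac{517835}{\left(-61773\right) \left(-768 - 61773\right)} = \frac{517835}{\left(-61773\right) \left(-62541\right)} = \frac{517835}{3863345193}$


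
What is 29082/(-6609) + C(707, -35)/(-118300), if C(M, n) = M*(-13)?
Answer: -12379697/2863900 ≈ -4.3227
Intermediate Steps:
C(M, n) = -13*M
29082/(-6609) + C(707, -35)/(-118300) = 29082/(-6609) - 13*707/(-118300) = 29082*(-1/6609) - 9191*(-1/118300) = -9694/2203 + 101/1300 = -12379697/2863900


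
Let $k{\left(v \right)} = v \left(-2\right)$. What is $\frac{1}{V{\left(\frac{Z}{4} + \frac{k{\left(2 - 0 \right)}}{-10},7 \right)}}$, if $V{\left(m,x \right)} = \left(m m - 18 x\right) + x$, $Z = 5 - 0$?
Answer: $- \frac{400}{46511} \approx -0.0086001$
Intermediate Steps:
$Z = 5$ ($Z = 5 + 0 = 5$)
$k{\left(v \right)} = - 2 v$
$V{\left(m,x \right)} = m^{2} - 17 x$ ($V{\left(m,x \right)} = \left(m^{2} - 18 x\right) + x = m^{2} - 17 x$)
$\frac{1}{V{\left(\frac{Z}{4} + \frac{k{\left(2 - 0 \right)}}{-10},7 \right)}} = \frac{1}{\left(\frac{5}{4} + \frac{\left(-2\right) \left(2 - 0\right)}{-10}\right)^{2} - 119} = \frac{1}{\left(5 \cdot \frac{1}{4} + - 2 \left(2 + 0\right) \left(- \frac{1}{10}\right)\right)^{2} - 119} = \frac{1}{\left(\frac{5}{4} + \left(-2\right) 2 \left(- \frac{1}{10}\right)\right)^{2} - 119} = \frac{1}{\left(\frac{5}{4} - - \frac{2}{5}\right)^{2} - 119} = \frac{1}{\left(\frac{5}{4} + \frac{2}{5}\right)^{2} - 119} = \frac{1}{\left(\frac{33}{20}\right)^{2} - 119} = \frac{1}{\frac{1089}{400} - 119} = \frac{1}{- \frac{46511}{400}} = - \frac{400}{46511}$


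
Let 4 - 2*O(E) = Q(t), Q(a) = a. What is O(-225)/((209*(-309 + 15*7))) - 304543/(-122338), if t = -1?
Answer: 12984189503/5216002968 ≈ 2.4893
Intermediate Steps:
O(E) = 5/2 (O(E) = 2 - 1/2*(-1) = 2 + 1/2 = 5/2)
O(-225)/((209*(-309 + 15*7))) - 304543/(-122338) = 5/(2*((209*(-309 + 15*7)))) - 304543/(-122338) = 5/(2*((209*(-309 + 105)))) - 304543*(-1/122338) = 5/(2*((209*(-204)))) + 304543/122338 = (5/2)/(-42636) + 304543/122338 = (5/2)*(-1/42636) + 304543/122338 = -5/85272 + 304543/122338 = 12984189503/5216002968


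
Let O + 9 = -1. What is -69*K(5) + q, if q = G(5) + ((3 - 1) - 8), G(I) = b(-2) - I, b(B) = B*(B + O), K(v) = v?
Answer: -332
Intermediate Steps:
O = -10 (O = -9 - 1 = -10)
b(B) = B*(-10 + B) (b(B) = B*(B - 10) = B*(-10 + B))
G(I) = 24 - I (G(I) = -2*(-10 - 2) - I = -2*(-12) - I = 24 - I)
q = 13 (q = (24 - 1*5) + ((3 - 1) - 8) = (24 - 5) + (2 - 8) = 19 - 6 = 13)
-69*K(5) + q = -69*5 + 13 = -345 + 13 = -332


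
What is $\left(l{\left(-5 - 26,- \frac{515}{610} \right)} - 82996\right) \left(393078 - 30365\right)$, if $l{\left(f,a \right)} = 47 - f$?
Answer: $-30075436534$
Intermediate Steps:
$\left(l{\left(-5 - 26,- \frac{515}{610} \right)} - 82996\right) \left(393078 - 30365\right) = \left(\left(47 - \left(-5 - 26\right)\right) - 82996\right) \left(393078 - 30365\right) = \left(\left(47 - \left(-5 - 26\right)\right) - 82996\right) 362713 = \left(\left(47 - -31\right) - 82996\right) 362713 = \left(\left(47 + 31\right) - 82996\right) 362713 = \left(78 - 82996\right) 362713 = \left(-82918\right) 362713 = -30075436534$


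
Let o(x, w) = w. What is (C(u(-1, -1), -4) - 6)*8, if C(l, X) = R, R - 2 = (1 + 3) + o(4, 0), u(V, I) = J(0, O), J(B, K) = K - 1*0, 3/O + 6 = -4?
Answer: 0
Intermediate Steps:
O = -3/10 (O = 3/(-6 - 4) = 3/(-10) = 3*(-⅒) = -3/10 ≈ -0.30000)
J(B, K) = K (J(B, K) = K + 0 = K)
u(V, I) = -3/10
R = 6 (R = 2 + ((1 + 3) + 0) = 2 + (4 + 0) = 2 + 4 = 6)
C(l, X) = 6
(C(u(-1, -1), -4) - 6)*8 = (6 - 6)*8 = 0*8 = 0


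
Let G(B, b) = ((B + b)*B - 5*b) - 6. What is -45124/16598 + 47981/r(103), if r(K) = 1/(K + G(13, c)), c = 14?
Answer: 150517430020/8299 ≈ 1.8137e+7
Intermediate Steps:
G(B, b) = -6 - 5*b + B*(B + b) (G(B, b) = (B*(B + b) - 5*b) - 6 = (-5*b + B*(B + b)) - 6 = -6 - 5*b + B*(B + b))
r(K) = 1/(275 + K) (r(K) = 1/(K + (-6 + 13**2 - 5*14 + 13*14)) = 1/(K + (-6 + 169 - 70 + 182)) = 1/(K + 275) = 1/(275 + K))
-45124/16598 + 47981/r(103) = -45124/16598 + 47981/(1/(275 + 103)) = -45124*1/16598 + 47981/(1/378) = -22562/8299 + 47981/(1/378) = -22562/8299 + 47981*378 = -22562/8299 + 18136818 = 150517430020/8299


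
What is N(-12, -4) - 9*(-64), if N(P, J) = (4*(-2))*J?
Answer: 608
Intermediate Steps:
N(P, J) = -8*J
N(-12, -4) - 9*(-64) = -8*(-4) - 9*(-64) = 32 + 576 = 608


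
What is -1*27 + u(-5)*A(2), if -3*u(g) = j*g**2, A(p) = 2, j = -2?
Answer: 19/3 ≈ 6.3333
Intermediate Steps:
u(g) = 2*g**2/3 (u(g) = -(-2)*g**2/3 = 2*g**2/3)
-1*27 + u(-5)*A(2) = -1*27 + ((2/3)*(-5)**2)*2 = -27 + ((2/3)*25)*2 = -27 + (50/3)*2 = -27 + 100/3 = 19/3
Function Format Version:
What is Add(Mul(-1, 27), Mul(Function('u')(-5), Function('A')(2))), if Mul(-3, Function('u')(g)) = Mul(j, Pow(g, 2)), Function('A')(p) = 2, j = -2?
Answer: Rational(19, 3) ≈ 6.3333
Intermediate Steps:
Function('u')(g) = Mul(Rational(2, 3), Pow(g, 2)) (Function('u')(g) = Mul(Rational(-1, 3), Mul(-2, Pow(g, 2))) = Mul(Rational(2, 3), Pow(g, 2)))
Add(Mul(-1, 27), Mul(Function('u')(-5), Function('A')(2))) = Add(Mul(-1, 27), Mul(Mul(Rational(2, 3), Pow(-5, 2)), 2)) = Add(-27, Mul(Mul(Rational(2, 3), 25), 2)) = Add(-27, Mul(Rational(50, 3), 2)) = Add(-27, Rational(100, 3)) = Rational(19, 3)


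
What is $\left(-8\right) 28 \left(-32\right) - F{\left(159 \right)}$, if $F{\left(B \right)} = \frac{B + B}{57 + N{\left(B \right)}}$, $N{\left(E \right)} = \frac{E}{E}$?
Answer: $\frac{207713}{29} \approx 7162.5$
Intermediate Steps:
$N{\left(E \right)} = 1$
$F{\left(B \right)} = \frac{B}{29}$ ($F{\left(B \right)} = \frac{B + B}{57 + 1} = \frac{2 B}{58} = 2 B \frac{1}{58} = \frac{B}{29}$)
$\left(-8\right) 28 \left(-32\right) - F{\left(159 \right)} = \left(-8\right) 28 \left(-32\right) - \frac{1}{29} \cdot 159 = \left(-224\right) \left(-32\right) - \frac{159}{29} = 7168 - \frac{159}{29} = \frac{207713}{29}$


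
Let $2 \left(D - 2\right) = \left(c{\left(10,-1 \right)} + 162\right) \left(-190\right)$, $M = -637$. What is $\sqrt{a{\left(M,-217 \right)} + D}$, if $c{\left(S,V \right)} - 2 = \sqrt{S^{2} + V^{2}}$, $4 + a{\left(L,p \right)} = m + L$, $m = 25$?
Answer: $\sqrt{-16194 - 95 \sqrt{101}} \approx 130.95 i$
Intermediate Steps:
$a{\left(L,p \right)} = 21 + L$ ($a{\left(L,p \right)} = -4 + \left(25 + L\right) = 21 + L$)
$c{\left(S,V \right)} = 2 + \sqrt{S^{2} + V^{2}}$
$D = -15578 - 95 \sqrt{101}$ ($D = 2 + \frac{\left(\left(2 + \sqrt{10^{2} + \left(-1\right)^{2}}\right) + 162\right) \left(-190\right)}{2} = 2 + \frac{\left(\left(2 + \sqrt{100 + 1}\right) + 162\right) \left(-190\right)}{2} = 2 + \frac{\left(\left(2 + \sqrt{101}\right) + 162\right) \left(-190\right)}{2} = 2 + \frac{\left(164 + \sqrt{101}\right) \left(-190\right)}{2} = 2 + \frac{-31160 - 190 \sqrt{101}}{2} = 2 - \left(15580 + 95 \sqrt{101}\right) = -15578 - 95 \sqrt{101} \approx -16533.0$)
$\sqrt{a{\left(M,-217 \right)} + D} = \sqrt{\left(21 - 637\right) - \left(15578 + 95 \sqrt{101}\right)} = \sqrt{-616 - \left(15578 + 95 \sqrt{101}\right)} = \sqrt{-16194 - 95 \sqrt{101}}$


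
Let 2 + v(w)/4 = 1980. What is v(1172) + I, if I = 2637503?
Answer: 2645415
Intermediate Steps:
v(w) = 7912 (v(w) = -8 + 4*1980 = -8 + 7920 = 7912)
v(1172) + I = 7912 + 2637503 = 2645415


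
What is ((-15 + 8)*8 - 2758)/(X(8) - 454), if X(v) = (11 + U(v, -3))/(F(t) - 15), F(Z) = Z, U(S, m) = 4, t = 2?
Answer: 36582/5917 ≈ 6.1825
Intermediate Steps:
X(v) = -15/13 (X(v) = (11 + 4)/(2 - 15) = 15/(-13) = 15*(-1/13) = -15/13)
((-15 + 8)*8 - 2758)/(X(8) - 454) = ((-15 + 8)*8 - 2758)/(-15/13 - 454) = (-7*8 - 2758)/(-5917/13) = (-56 - 2758)*(-13/5917) = -2814*(-13/5917) = 36582/5917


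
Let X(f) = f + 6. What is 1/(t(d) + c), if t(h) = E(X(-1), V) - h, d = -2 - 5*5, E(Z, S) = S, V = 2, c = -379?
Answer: -1/350 ≈ -0.0028571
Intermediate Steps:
X(f) = 6 + f
d = -27 (d = -2 - 25 = -27)
t(h) = 2 - h
1/(t(d) + c) = 1/((2 - 1*(-27)) - 379) = 1/((2 + 27) - 379) = 1/(29 - 379) = 1/(-350) = -1/350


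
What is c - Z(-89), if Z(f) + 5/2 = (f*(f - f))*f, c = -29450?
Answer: -58895/2 ≈ -29448.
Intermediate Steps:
Z(f) = -5/2 (Z(f) = -5/2 + (f*(f - f))*f = -5/2 + (f*0)*f = -5/2 + 0*f = -5/2 + 0 = -5/2)
c - Z(-89) = -29450 - 1*(-5/2) = -29450 + 5/2 = -58895/2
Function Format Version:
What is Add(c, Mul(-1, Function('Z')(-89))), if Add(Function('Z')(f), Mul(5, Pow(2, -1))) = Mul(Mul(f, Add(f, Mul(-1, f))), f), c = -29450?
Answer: Rational(-58895, 2) ≈ -29448.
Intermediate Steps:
Function('Z')(f) = Rational(-5, 2) (Function('Z')(f) = Add(Rational(-5, 2), Mul(Mul(f, Add(f, Mul(-1, f))), f)) = Add(Rational(-5, 2), Mul(Mul(f, 0), f)) = Add(Rational(-5, 2), Mul(0, f)) = Add(Rational(-5, 2), 0) = Rational(-5, 2))
Add(c, Mul(-1, Function('Z')(-89))) = Add(-29450, Mul(-1, Rational(-5, 2))) = Add(-29450, Rational(5, 2)) = Rational(-58895, 2)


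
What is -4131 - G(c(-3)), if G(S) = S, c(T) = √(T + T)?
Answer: -4131 - I*√6 ≈ -4131.0 - 2.4495*I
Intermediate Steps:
c(T) = √2*√T (c(T) = √(2*T) = √2*√T)
-4131 - G(c(-3)) = -4131 - √2*√(-3) = -4131 - √2*I*√3 = -4131 - I*√6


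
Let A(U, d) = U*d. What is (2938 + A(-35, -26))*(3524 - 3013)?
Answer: 1966328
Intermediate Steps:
(2938 + A(-35, -26))*(3524 - 3013) = (2938 - 35*(-26))*(3524 - 3013) = (2938 + 910)*511 = 3848*511 = 1966328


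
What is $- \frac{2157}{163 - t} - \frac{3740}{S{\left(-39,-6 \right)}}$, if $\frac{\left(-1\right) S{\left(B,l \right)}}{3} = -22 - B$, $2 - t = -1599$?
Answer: $\frac{449}{6} \approx 74.833$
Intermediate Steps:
$t = 1601$ ($t = 2 - -1599 = 2 + 1599 = 1601$)
$S{\left(B,l \right)} = 66 + 3 B$ ($S{\left(B,l \right)} = - 3 \left(-22 - B\right) = 66 + 3 B$)
$- \frac{2157}{163 - t} - \frac{3740}{S{\left(-39,-6 \right)}} = - \frac{2157}{163 - 1601} - \frac{3740}{66 + 3 \left(-39\right)} = - \frac{2157}{163 - 1601} - \frac{3740}{66 - 117} = - \frac{2157}{-1438} - \frac{3740}{-51} = \left(-2157\right) \left(- \frac{1}{1438}\right) - - \frac{220}{3} = \frac{3}{2} + \frac{220}{3} = \frac{449}{6}$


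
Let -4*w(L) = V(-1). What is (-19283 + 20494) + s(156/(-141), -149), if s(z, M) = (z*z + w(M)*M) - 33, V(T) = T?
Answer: 10090483/8836 ≈ 1142.0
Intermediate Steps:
w(L) = ¼ (w(L) = -¼*(-1) = ¼)
s(z, M) = -33 + z² + M/4 (s(z, M) = (z*z + M/4) - 33 = (z² + M/4) - 33 = -33 + z² + M/4)
(-19283 + 20494) + s(156/(-141), -149) = (-19283 + 20494) + (-33 + (156/(-141))² + (¼)*(-149)) = 1211 + (-33 + (156*(-1/141))² - 149/4) = 1211 + (-33 + (-52/47)² - 149/4) = 1211 + (-33 + 2704/2209 - 149/4) = 1211 - 609913/8836 = 10090483/8836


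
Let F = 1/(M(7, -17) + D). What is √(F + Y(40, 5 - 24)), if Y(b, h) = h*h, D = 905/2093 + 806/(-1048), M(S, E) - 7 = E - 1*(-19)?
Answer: √32599786660169829/9501329 ≈ 19.003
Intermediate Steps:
M(S, E) = 26 + E (M(S, E) = 7 + (E - 1*(-19)) = 7 + (E + 19) = 7 + (19 + E) = 26 + E)
D = -369259/1096732 (D = 905*(1/2093) + 806*(-1/1048) = 905/2093 - 403/524 = -369259/1096732 ≈ -0.33669)
Y(b, h) = h²
F = 1096732/9501329 (F = 1/((26 - 17) - 369259/1096732) = 1/(9 - 369259/1096732) = 1/(9501329/1096732) = 1096732/9501329 ≈ 0.11543)
√(F + Y(40, 5 - 24)) = √(1096732/9501329 + (5 - 24)²) = √(1096732/9501329 + (-19)²) = √(1096732/9501329 + 361) = √(3431076501/9501329) = √32599786660169829/9501329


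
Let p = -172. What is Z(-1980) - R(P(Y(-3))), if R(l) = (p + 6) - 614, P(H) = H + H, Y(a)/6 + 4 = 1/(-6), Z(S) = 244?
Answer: 1024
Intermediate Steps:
Y(a) = -25 (Y(a) = -24 + 6*(1/(-6)) = -24 + 6*(1*(-1/6)) = -24 + 6*(-1/6) = -24 - 1 = -25)
P(H) = 2*H
R(l) = -780 (R(l) = (-172 + 6) - 614 = -166 - 614 = -780)
Z(-1980) - R(P(Y(-3))) = 244 - 1*(-780) = 244 + 780 = 1024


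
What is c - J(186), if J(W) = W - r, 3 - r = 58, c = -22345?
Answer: -22586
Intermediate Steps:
r = -55 (r = 3 - 1*58 = 3 - 58 = -55)
J(W) = 55 + W (J(W) = W - 1*(-55) = W + 55 = 55 + W)
c - J(186) = -22345 - (55 + 186) = -22345 - 1*241 = -22345 - 241 = -22586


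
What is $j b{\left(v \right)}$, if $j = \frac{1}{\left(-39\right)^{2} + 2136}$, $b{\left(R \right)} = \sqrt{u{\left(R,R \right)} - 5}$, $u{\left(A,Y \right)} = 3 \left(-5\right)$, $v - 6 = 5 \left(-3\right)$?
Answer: $\frac{2 i \sqrt{5}}{3657} \approx 0.0012229 i$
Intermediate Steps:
$v = -9$ ($v = 6 + 5 \left(-3\right) = 6 - 15 = -9$)
$u{\left(A,Y \right)} = -15$
$b{\left(R \right)} = 2 i \sqrt{5}$ ($b{\left(R \right)} = \sqrt{-15 - 5} = \sqrt{-20} = 2 i \sqrt{5}$)
$j = \frac{1}{3657}$ ($j = \frac{1}{1521 + 2136} = \frac{1}{3657} \approx 0.00027345$)
$j b{\left(v \right)} = \frac{2 i \sqrt{5}}{3657}$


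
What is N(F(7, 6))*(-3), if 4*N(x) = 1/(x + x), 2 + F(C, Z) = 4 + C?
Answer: -1/24 ≈ -0.041667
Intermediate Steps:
F(C, Z) = 2 + C (F(C, Z) = -2 + (4 + C) = 2 + C)
N(x) = 1/(8*x) (N(x) = 1/(4*(x + x)) = 1/(4*((2*x))) = (1/(2*x))/4 = 1/(8*x))
N(F(7, 6))*(-3) = (1/(8*(2 + 7)))*(-3) = ((⅛)/9)*(-3) = ((⅛)*(⅑))*(-3) = (1/72)*(-3) = -1/24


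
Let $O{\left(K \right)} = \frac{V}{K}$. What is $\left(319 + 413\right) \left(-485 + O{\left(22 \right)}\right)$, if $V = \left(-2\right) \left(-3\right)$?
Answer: $- \frac{3903024}{11} \approx -3.5482 \cdot 10^{5}$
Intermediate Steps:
$V = 6$
$O{\left(K \right)} = \frac{6}{K}$
$\left(319 + 413\right) \left(-485 + O{\left(22 \right)}\right) = \left(319 + 413\right) \left(-485 + \frac{6}{22}\right) = 732 \left(-485 + 6 \cdot \frac{1}{22}\right) = 732 \left(-485 + \frac{3}{11}\right) = 732 \left(- \frac{5332}{11}\right) = - \frac{3903024}{11}$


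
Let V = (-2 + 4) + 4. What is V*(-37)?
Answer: -222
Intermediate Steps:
V = 6 (V = 2 + 4 = 6)
V*(-37) = 6*(-37) = -222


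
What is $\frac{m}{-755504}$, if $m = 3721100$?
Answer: $- \frac{930275}{188876} \approx -4.9253$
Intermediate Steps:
$\frac{m}{-755504} = \frac{3721100}{-755504} = 3721100 \left(- \frac{1}{755504}\right) = - \frac{930275}{188876}$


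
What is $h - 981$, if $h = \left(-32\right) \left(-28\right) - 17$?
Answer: $-102$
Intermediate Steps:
$h = 879$ ($h = 896 - 17 = 879$)
$h - 981 = 879 - 981 = -102$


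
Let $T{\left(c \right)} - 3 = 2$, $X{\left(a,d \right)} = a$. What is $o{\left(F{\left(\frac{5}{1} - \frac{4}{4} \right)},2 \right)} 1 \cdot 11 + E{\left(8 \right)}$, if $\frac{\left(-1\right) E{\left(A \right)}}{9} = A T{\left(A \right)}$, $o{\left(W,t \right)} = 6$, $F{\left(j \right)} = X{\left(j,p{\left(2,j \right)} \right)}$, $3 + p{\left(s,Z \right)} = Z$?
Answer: $-294$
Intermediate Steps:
$p{\left(s,Z \right)} = -3 + Z$
$F{\left(j \right)} = j$
$T{\left(c \right)} = 5$ ($T{\left(c \right)} = 3 + 2 = 5$)
$E{\left(A \right)} = - 45 A$ ($E{\left(A \right)} = - 9 A 5 = - 9 \cdot 5 A = - 45 A$)
$o{\left(F{\left(\frac{5}{1} - \frac{4}{4} \right)},2 \right)} 1 \cdot 11 + E{\left(8 \right)} = 6 \cdot 1 \cdot 11 - 360 = 6 \cdot 11 - 360 = 66 - 360 = -294$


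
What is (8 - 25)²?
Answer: 289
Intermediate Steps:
(8 - 25)² = (-17)² = 289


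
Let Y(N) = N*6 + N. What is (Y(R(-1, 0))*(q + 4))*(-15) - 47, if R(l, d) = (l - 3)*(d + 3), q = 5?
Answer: 11293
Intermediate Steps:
R(l, d) = (-3 + l)*(3 + d)
Y(N) = 7*N (Y(N) = 6*N + N = 7*N)
(Y(R(-1, 0))*(q + 4))*(-15) - 47 = ((7*(-9 - 3*0 + 3*(-1) + 0*(-1)))*(5 + 4))*(-15) - 47 = ((7*(-9 + 0 - 3 + 0))*9)*(-15) - 47 = ((7*(-12))*9)*(-15) - 47 = -84*9*(-15) - 47 = -756*(-15) - 47 = 11340 - 47 = 11293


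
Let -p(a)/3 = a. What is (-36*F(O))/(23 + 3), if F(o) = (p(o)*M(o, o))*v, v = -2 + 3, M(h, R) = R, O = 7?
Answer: 2646/13 ≈ 203.54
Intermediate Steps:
p(a) = -3*a
v = 1
F(o) = -3*o² (F(o) = ((-3*o)*o)*1 = -3*o²*1 = -3*o²)
(-36*F(O))/(23 + 3) = (-(-108)*7²)/(23 + 3) = -(-108)*49/26 = -36*(-147)*(1/26) = 5292*(1/26) = 2646/13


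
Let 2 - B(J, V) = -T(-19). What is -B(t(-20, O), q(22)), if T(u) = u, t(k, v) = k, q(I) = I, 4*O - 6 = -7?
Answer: 17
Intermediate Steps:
O = -¼ (O = 3/2 + (¼)*(-7) = 3/2 - 7/4 = -¼ ≈ -0.25000)
B(J, V) = -17 (B(J, V) = 2 - (-1)*(-19) = 2 - 1*19 = 2 - 19 = -17)
-B(t(-20, O), q(22)) = -1*(-17) = 17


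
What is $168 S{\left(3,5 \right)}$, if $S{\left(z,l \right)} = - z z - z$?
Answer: $-2016$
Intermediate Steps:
$S{\left(z,l \right)} = - z - z^{2}$ ($S{\left(z,l \right)} = - z^{2} - z = - z - z^{2}$)
$168 S{\left(3,5 \right)} = 168 \left(\left(-1\right) 3 \left(1 + 3\right)\right) = 168 \left(\left(-1\right) 3 \cdot 4\right) = 168 \left(-12\right) = -2016$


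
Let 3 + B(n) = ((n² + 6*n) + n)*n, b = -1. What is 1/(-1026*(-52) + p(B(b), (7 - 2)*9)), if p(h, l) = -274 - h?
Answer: 1/53075 ≈ 1.8841e-5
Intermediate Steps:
B(n) = -3 + n*(n² + 7*n) (B(n) = -3 + ((n² + 6*n) + n)*n = -3 + (n² + 7*n)*n = -3 + n*(n² + 7*n))
1/(-1026*(-52) + p(B(b), (7 - 2)*9)) = 1/(-1026*(-52) + (-274 - (-3 + (-1)³ + 7*(-1)²))) = 1/(53352 + (-274 - (-3 - 1 + 7*1))) = 1/(53352 + (-274 - (-3 - 1 + 7))) = 1/(53352 + (-274 - 1*3)) = 1/(53352 + (-274 - 3)) = 1/(53352 - 277) = 1/53075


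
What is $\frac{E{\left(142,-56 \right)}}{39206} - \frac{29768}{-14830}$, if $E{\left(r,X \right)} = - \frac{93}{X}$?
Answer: $\frac{32679047419}{16279899440} \approx 2.0073$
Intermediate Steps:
$\frac{E{\left(142,-56 \right)}}{39206} - \frac{29768}{-14830} = \frac{\left(-93\right) \frac{1}{-56}}{39206} - \frac{29768}{-14830} = \left(-93\right) \left(- \frac{1}{56}\right) \frac{1}{39206} - - \frac{14884}{7415} = \frac{93}{56} \cdot \frac{1}{39206} + \frac{14884}{7415} = \frac{93}{2195536} + \frac{14884}{7415} = \frac{32679047419}{16279899440}$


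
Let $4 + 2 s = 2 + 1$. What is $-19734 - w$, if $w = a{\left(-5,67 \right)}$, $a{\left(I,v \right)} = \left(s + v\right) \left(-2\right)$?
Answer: $-19601$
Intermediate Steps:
$s = - \frac{1}{2}$ ($s = -2 + \frac{2 + 1}{2} = -2 + \frac{1}{2} \cdot 3 = -2 + \frac{3}{2} = - \frac{1}{2} \approx -0.5$)
$a{\left(I,v \right)} = 1 - 2 v$ ($a{\left(I,v \right)} = \left(- \frac{1}{2} + v\right) \left(-2\right) = 1 - 2 v$)
$w = -133$ ($w = 1 - 134 = -133$)
$-19734 - w = -19734 - -133 = -19734 + 133 = -19601$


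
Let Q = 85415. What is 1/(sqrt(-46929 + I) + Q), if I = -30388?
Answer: 85415/7295799542 - I*sqrt(77317)/7295799542 ≈ 1.1707e-5 - 3.8112e-8*I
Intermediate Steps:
1/(sqrt(-46929 + I) + Q) = 1/(sqrt(-46929 - 30388) + 85415) = 1/(sqrt(-77317) + 85415) = 1/(I*sqrt(77317) + 85415) = 1/(85415 + I*sqrt(77317))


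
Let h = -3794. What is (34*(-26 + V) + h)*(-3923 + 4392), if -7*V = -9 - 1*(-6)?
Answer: -2187148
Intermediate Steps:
V = 3/7 (V = -(-9 - 1*(-6))/7 = -(-9 + 6)/7 = -1/7*(-3) = 3/7 ≈ 0.42857)
(34*(-26 + V) + h)*(-3923 + 4392) = (34*(-26 + 3/7) - 3794)*(-3923 + 4392) = (34*(-179/7) - 3794)*469 = (-6086/7 - 3794)*469 = -32644/7*469 = -2187148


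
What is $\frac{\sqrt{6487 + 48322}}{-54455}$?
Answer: $- \frac{\sqrt{54809}}{54455} \approx -0.0042992$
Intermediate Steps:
$\frac{\sqrt{6487 + 48322}}{-54455} = \sqrt{54809} \left(- \frac{1}{54455}\right) = - \frac{\sqrt{54809}}{54455}$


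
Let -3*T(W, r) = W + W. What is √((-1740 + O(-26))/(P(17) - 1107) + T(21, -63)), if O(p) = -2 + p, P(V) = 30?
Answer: 11*I*√118470/1077 ≈ 3.5155*I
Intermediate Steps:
T(W, r) = -2*W/3 (T(W, r) = -(W + W)/3 = -2*W/3)
√((-1740 + O(-26))/(P(17) - 1107) + T(21, -63)) = √((-1740 + (-2 - 26))/(30 - 1107) - ⅔*21) = √((-1740 - 28)/(-1077) - 14) = √(-1768*(-1/1077) - 14) = √(1768/1077 - 14) = √(-13310/1077) = 11*I*√118470/1077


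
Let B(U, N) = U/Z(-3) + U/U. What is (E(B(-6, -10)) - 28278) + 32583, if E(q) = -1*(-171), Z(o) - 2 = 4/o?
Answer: 4476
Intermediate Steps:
Z(o) = 2 + 4/o
B(U, N) = 1 + 3*U/2 (B(U, N) = U/(2 + 4/(-3)) + U/U = U/(2 + 4*(-1/3)) + 1 = U/(2 - 4/3) + 1 = U/(2/3) + 1 = U*(3/2) + 1 = 3*U/2 + 1 = 1 + 3*U/2)
E(q) = 171
(E(B(-6, -10)) - 28278) + 32583 = (171 - 28278) + 32583 = -28107 + 32583 = 4476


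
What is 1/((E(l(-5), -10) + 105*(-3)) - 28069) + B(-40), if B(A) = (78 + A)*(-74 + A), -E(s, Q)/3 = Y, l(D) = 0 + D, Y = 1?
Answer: -122972485/28387 ≈ -4332.0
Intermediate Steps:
l(D) = D
E(s, Q) = -3 (E(s, Q) = -3*1 = -3)
B(A) = (-74 + A)*(78 + A)
1/((E(l(-5), -10) + 105*(-3)) - 28069) + B(-40) = 1/((-3 + 105*(-3)) - 28069) + (-5772 + (-40)² + 4*(-40)) = 1/((-3 - 315) - 28069) + (-5772 + 1600 - 160) = 1/(-318 - 28069) - 4332 = 1/(-28387) - 4332 = -1/28387 - 4332 = -122972485/28387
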